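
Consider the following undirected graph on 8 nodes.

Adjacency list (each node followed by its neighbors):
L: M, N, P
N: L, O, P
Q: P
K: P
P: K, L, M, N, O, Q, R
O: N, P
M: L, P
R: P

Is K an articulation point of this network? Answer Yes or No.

No

Even without K, every remaining node can still reach every other (the residual graph is connected), so K is not a cut vertex.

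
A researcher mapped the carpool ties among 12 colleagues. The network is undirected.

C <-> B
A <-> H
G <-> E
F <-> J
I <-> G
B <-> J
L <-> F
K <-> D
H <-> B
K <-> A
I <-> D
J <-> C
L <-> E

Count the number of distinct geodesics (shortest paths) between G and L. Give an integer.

1

The shortest distance is 2, and the only length-2 path is G–E–L. So there is exactly 1 shortest path.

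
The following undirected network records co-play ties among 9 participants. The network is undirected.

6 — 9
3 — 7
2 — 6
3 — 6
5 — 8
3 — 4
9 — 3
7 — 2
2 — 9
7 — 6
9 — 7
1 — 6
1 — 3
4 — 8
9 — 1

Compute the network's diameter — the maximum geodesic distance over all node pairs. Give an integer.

5

Eccentricity of each node (its greatest distance to any other): 1:4, 2:5, 3:3, 4:3, 5:5, 6:4, 7:4, 8:4, 9:4.
The maximum eccentricity is 5, realized for instance by the pair 5–2 via 5 – 8 – 4 – 3 – 9 – 2. So the diameter is 5.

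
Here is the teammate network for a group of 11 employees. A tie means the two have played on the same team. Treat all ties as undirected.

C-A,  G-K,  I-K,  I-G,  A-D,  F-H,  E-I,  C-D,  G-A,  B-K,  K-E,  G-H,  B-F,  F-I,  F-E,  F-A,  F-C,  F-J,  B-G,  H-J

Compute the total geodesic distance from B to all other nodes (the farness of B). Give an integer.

Distances from B: A:2, C:2, D:3, E:2, F:1, G:1, H:2, I:2, J:2, K:1.
Sum = 2 + 2 + 3 + 2 + 1 + 1 + 2 + 2 + 2 + 1 = 18.

18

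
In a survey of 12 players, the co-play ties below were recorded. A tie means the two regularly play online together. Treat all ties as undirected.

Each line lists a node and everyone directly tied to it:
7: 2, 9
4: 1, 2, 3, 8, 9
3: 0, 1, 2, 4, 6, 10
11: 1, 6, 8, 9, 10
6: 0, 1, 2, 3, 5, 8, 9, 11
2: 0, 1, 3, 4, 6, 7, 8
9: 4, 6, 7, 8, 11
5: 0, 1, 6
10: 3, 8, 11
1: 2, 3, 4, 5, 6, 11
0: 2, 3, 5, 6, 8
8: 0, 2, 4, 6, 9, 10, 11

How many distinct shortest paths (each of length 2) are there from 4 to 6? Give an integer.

5

The shortest distance is 2. The length-2 paths are: 4–3–6; 4–8–6; 4–9–6; 4–1–6; 4–2–6.
That gives 5 distinct shortest paths.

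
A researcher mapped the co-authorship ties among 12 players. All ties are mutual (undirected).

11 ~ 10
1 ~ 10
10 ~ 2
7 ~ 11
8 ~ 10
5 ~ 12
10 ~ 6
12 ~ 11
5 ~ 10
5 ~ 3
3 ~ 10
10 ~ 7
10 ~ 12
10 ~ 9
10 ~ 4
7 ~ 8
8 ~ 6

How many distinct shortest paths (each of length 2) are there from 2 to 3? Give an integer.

1

The shortest distance is 2, and the only length-2 path is 2–10–3. So there is exactly 1 shortest path.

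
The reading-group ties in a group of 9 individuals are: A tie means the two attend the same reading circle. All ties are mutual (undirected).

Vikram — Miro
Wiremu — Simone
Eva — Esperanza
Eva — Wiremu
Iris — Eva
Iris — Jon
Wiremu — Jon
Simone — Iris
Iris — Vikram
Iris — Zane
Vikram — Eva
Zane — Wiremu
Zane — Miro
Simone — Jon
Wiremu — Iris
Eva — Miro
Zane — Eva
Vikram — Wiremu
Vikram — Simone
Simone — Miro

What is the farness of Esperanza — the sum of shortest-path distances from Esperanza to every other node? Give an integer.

17

Distances from Esperanza: Eva:1, Iris:2, Jon:3, Miro:2, Simone:3, Vikram:2, Wiremu:2, Zane:2.
Sum = 1 + 2 + 3 + 2 + 3 + 2 + 2 + 2 = 17.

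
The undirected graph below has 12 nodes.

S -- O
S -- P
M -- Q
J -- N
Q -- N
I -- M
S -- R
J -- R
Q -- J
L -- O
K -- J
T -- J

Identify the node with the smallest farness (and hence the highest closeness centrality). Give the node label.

J

Farness (sum of distances to all others) for each node — I:45, J:22, K:32, L:46, M:35, N:29, O:36, P:38, Q:27, R:24, S:28, T:32.
The smallest farness is 22, for J, so J has the highest closeness.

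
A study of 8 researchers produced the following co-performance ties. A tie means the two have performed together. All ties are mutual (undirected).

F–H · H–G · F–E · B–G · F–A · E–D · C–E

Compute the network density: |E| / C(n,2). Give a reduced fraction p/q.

1/4

There are 7 edges and 8 nodes, so the maximum possible is C(8,2) = 28.
Density = 7/28 = 1/4.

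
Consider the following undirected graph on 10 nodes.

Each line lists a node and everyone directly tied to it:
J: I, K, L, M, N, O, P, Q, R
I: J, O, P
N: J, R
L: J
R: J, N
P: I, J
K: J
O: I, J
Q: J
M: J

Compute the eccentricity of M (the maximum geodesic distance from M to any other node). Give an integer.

2

Distances from M: I:2, J:1, K:2, L:2, N:2, O:2, P:2, Q:2, R:2.
The largest is 2 (to P, N, Q, K, O, I, R, and L), so the eccentricity of M is 2.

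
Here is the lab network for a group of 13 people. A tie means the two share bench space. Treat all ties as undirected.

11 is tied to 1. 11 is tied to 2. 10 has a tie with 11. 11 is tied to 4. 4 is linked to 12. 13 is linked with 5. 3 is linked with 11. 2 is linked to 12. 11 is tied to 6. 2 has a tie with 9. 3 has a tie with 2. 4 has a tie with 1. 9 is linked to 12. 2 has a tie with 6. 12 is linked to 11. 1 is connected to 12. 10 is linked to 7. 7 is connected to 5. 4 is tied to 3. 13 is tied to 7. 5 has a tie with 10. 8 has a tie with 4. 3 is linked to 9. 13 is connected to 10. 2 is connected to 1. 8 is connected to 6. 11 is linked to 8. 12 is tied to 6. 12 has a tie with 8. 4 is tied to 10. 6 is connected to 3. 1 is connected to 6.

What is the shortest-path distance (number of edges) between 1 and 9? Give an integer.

One shortest route is 1 – 12 – 9, which uses 2 edges, and 1 and 9 are not directly tied, so nothing shorter exists. So d(1,9) = 2.

2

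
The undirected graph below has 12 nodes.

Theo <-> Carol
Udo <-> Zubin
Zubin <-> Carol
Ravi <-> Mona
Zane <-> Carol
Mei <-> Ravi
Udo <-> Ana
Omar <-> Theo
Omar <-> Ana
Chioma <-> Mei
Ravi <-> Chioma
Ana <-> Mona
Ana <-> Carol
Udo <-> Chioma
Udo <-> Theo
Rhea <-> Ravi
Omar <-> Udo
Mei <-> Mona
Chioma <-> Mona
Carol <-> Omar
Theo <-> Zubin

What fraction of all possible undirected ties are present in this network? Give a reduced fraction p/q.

There are 21 edges and 12 nodes, so the maximum possible is C(12,2) = 66.
Density = 21/66 = 7/22.

7/22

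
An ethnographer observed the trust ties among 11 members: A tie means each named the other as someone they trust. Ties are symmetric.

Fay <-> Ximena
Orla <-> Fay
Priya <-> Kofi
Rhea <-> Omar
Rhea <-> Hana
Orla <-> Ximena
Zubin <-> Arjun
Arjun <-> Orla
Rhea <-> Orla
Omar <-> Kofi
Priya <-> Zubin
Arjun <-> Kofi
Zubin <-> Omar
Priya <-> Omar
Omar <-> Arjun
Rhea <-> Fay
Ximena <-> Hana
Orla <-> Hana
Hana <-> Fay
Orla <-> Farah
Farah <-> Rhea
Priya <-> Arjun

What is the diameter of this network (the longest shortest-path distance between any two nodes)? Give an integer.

Eccentricity of each node (its greatest distance to any other): Arjun:2, Farah:3, Fay:3, Hana:3, Kofi:3, Omar:3, Orla:2, Priya:3, Rhea:2, Ximena:3, Zubin:3.
The maximum eccentricity is 3, realized for instance by the pair Omar–Ximena via Omar – Arjun – Orla – Ximena. So the diameter is 3.

3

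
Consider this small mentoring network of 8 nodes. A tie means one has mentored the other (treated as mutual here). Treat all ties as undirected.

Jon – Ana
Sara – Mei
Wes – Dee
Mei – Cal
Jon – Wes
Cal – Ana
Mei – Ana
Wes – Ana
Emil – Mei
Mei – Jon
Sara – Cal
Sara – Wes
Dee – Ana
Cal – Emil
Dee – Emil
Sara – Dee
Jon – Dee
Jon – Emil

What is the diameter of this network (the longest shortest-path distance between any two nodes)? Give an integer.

2

Eccentricity of each node (its greatest distance to any other): Ana:2, Cal:2, Dee:2, Emil:2, Jon:2, Mei:2, Sara:2, Wes:2.
The maximum eccentricity is 2, realized for instance by the pair Cal–Dee via Cal – Emil – Dee. So the diameter is 2.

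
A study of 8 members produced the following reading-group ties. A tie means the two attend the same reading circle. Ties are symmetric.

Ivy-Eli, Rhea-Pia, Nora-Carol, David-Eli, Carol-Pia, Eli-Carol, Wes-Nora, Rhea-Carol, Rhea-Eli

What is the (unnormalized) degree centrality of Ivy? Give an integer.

Ivy is directly tied to Eli. That is 1 neighbor, so the degree of Ivy is 1.

1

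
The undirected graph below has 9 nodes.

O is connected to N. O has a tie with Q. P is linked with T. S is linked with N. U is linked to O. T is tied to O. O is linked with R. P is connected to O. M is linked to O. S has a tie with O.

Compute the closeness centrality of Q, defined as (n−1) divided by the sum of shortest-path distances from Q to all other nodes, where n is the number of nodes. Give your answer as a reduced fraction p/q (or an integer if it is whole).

8/15

Distances from Q: M:2, N:2, O:1, P:2, R:2, S:2, T:2, U:2. Sum = 15.
n = 9, so closeness = 8/15.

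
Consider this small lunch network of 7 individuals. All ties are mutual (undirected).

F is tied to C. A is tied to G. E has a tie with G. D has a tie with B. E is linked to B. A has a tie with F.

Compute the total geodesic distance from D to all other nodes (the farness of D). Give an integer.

21

Distances from D: A:4, B:1, C:6, E:2, F:5, G:3.
Sum = 4 + 1 + 6 + 2 + 5 + 3 = 21.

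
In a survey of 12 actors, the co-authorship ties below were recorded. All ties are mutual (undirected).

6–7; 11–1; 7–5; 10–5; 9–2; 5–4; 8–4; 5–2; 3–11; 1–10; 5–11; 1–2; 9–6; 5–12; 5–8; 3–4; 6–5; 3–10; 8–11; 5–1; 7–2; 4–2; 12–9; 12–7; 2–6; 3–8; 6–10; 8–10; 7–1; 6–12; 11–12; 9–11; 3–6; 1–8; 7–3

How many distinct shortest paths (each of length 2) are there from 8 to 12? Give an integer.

The shortest distance is 2. The length-2 paths are: 8–5–12; 8–11–12.
That gives 2 distinct shortest paths.

2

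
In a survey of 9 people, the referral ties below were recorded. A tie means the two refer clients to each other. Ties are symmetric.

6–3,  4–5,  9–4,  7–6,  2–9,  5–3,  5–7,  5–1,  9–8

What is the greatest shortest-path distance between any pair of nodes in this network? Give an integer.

5

Eccentricity of each node (its greatest distance to any other): 1:4, 2:5, 3:4, 4:3, 5:3, 6:5, 7:4, 8:5, 9:4.
The maximum eccentricity is 5, realized for instance by the pair 6–8 via 6 – 7 – 5 – 4 – 9 – 8. So the diameter is 5.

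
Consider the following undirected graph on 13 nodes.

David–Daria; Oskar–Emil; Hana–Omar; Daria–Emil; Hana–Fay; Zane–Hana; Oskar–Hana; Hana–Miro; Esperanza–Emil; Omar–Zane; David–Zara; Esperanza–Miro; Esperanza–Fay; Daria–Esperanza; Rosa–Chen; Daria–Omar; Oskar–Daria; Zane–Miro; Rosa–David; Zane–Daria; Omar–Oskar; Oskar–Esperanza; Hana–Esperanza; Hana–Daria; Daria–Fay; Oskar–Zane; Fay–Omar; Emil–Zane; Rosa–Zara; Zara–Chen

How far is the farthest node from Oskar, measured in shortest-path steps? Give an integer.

4

Distances from Oskar: Chen:4, Daria:1, David:2, Emil:1, Esperanza:1, Fay:2, Hana:1, Miro:2, Omar:1, Rosa:3, Zane:1, Zara:3.
The largest is 4 (to Chen), so the eccentricity of Oskar is 4.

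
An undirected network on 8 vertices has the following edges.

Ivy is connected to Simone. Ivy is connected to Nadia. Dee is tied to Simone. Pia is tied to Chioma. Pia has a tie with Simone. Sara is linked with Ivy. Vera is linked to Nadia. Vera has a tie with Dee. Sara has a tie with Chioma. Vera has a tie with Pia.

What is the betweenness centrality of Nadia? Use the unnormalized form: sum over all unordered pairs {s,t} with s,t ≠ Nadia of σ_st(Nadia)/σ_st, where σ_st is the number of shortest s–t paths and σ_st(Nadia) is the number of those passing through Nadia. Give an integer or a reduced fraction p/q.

Pairs whose geodesics pass through Nadia — Vera–Ivy: 1; Vera–Sara: 1/2.
All other pairs contribute 0.
Summing the contributions gives betweenness(Nadia) = 3/2.

3/2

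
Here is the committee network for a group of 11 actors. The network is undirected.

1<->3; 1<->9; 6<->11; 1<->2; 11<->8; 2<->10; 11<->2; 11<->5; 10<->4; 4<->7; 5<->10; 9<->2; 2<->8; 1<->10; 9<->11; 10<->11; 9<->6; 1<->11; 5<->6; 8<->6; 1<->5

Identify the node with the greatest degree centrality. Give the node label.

Degrees — 1:6, 2:5, 3:1, 4:2, 5:4, 6:4, 7:1, 8:3, 9:4, 10:5, 11:7.
The maximum is 7, attained only by 11.

11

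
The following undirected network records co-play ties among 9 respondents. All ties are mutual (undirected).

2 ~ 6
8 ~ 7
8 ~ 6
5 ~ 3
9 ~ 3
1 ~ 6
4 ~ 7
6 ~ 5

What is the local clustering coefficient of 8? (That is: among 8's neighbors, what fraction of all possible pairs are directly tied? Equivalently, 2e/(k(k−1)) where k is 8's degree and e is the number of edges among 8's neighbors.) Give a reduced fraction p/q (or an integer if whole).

0

8's neighbors: 6 and 7 (k = 2).
Possible neighbor pairs: C(2,2) = 1. Edges among them: none → e = 0.
Clustering(8) = 0/1.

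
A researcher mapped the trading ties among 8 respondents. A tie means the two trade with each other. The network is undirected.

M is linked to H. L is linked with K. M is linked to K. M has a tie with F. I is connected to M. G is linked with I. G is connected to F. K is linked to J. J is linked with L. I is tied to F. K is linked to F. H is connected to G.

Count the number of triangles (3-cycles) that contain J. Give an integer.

J's neighbors: K and L.
Neighbor pairs that are themselves tied: J–K–L. Each forms one triangle with J, for 1 in total.

1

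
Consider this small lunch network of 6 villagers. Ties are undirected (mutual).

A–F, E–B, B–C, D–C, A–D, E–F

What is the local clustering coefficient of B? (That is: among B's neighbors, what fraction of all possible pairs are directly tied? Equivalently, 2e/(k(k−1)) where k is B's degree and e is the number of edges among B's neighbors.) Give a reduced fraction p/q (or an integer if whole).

0

B's neighbors: C and E (k = 2).
Possible neighbor pairs: C(2,2) = 1. Edges among them: none → e = 0.
Clustering(B) = 0/1.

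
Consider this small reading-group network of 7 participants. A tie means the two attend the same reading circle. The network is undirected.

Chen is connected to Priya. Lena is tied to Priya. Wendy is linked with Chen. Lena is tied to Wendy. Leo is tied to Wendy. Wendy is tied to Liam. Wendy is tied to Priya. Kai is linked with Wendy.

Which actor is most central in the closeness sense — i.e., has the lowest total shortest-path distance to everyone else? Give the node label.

Farness (sum of distances to all others) for each node — Chen:10, Kai:11, Lena:10, Leo:11, Liam:11, Priya:9, Wendy:6.
The smallest farness is 6, for Wendy, so Wendy has the highest closeness.

Wendy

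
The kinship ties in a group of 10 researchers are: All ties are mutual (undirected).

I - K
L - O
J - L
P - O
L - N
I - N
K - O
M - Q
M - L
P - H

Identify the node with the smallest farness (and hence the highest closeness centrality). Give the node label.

L

Farness (sum of distances to all others) for each node — H:30, I:23, J:23, K:21, L:15, M:21, N:20, O:16, P:22, Q:29.
The smallest farness is 15, for L, so L has the highest closeness.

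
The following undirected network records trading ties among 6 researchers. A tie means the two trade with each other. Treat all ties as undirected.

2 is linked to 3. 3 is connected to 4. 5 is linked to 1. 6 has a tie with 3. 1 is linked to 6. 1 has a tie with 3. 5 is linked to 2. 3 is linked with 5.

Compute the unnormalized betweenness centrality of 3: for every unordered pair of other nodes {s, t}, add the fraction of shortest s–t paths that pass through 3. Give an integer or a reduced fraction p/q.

Pairs whose geodesics pass through 3 — 5–4: 1; 5–6: 1/2; 4–1: 1; 4–2: 1; 4–6: 1; 1–2: 1/2; 2–6: 1.
All other pairs contribute 0.
Summing the contributions gives betweenness(3) = 6.

6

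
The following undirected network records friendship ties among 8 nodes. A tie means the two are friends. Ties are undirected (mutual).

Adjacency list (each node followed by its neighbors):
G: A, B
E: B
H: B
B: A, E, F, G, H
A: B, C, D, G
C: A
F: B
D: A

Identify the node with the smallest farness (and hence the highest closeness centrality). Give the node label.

Farness (sum of distances to all others) for each node — A:10, B:9, C:16, D:16, E:15, F:15, G:12, H:15.
The smallest farness is 9, for B, so B has the highest closeness.

B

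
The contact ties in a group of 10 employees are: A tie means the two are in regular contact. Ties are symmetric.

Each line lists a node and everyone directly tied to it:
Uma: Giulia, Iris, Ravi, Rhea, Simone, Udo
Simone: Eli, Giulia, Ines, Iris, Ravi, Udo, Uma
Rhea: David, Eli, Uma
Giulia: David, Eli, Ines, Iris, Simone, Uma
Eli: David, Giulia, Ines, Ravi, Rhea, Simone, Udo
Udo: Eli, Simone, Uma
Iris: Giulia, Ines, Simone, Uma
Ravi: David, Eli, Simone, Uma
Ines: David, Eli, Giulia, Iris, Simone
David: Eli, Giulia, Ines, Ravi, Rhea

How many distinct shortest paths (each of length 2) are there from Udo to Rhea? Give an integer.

The shortest distance is 2. The length-2 paths are: Udo–Eli–Rhea; Udo–Uma–Rhea.
That gives 2 distinct shortest paths.

2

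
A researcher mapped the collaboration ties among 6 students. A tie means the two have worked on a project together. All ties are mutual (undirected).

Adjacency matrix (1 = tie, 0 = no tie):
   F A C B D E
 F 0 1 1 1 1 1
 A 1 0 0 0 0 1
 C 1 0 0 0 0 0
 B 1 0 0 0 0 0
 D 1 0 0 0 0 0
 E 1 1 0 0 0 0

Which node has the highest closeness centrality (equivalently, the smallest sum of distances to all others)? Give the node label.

F

Farness (sum of distances to all others) for each node — A:8, B:9, C:9, D:9, E:8, F:5.
The smallest farness is 5, for F, so F has the highest closeness.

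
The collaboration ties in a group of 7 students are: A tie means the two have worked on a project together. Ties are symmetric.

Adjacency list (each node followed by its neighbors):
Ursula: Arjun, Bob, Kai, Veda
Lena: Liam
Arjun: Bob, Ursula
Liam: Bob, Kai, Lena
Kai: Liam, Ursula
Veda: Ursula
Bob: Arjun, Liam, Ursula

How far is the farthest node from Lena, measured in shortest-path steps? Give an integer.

Distances from Lena: Arjun:3, Bob:2, Kai:2, Liam:1, Ursula:3, Veda:4.
The largest is 4 (to Veda), so the eccentricity of Lena is 4.

4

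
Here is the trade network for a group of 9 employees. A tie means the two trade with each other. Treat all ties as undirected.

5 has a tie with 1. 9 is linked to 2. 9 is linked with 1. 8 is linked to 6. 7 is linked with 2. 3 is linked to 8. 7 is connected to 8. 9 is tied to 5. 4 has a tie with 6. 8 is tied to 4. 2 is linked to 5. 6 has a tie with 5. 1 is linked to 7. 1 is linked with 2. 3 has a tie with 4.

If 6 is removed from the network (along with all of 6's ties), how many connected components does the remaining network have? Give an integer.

6's neighbors (4, 5, and 8) remain reachable from one another through other ties, so the rest of the network stays in one piece.

1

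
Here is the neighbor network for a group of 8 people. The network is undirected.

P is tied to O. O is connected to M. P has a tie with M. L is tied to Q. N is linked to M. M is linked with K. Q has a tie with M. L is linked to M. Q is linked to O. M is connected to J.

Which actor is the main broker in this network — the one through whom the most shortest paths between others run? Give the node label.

M

Unnormalized betweenness of each node: J:0, K:0, L:0, M:17, N:0, O:1/2, P:0, Q:1/2.
M has the largest value, 17, making it the main broker — the node through which the most shortest paths run.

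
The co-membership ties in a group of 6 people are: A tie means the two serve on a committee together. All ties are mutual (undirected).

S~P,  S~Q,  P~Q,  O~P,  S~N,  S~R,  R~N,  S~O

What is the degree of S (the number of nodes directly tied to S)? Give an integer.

S is directly tied to N, O, P, Q, and R. That is 5 neighbors, so the degree of S is 5.

5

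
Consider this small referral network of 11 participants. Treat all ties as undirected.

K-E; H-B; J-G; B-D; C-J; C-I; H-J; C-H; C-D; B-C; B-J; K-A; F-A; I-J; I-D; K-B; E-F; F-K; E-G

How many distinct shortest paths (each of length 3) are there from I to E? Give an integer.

1

The shortest distance is 3, and the only length-3 path is I–J–G–E. So there is exactly 1 shortest path.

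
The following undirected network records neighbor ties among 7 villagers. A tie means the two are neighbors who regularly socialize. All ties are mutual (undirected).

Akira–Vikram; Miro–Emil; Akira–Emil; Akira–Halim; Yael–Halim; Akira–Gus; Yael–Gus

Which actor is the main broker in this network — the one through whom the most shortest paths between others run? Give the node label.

Unnormalized betweenness of each node: Akira:23/2, Emil:5, Gus:2, Halim:2, Miro:0, Vikram:0, Yael:1/2.
Akira has the largest value, 23/2, making it the main broker — the node through which the most shortest paths run.

Akira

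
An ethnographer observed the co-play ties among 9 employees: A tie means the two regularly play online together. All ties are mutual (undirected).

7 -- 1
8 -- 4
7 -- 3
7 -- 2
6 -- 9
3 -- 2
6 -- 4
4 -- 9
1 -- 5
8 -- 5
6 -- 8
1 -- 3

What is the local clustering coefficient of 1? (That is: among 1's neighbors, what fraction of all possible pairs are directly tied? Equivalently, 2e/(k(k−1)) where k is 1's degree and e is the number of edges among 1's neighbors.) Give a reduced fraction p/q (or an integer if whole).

1/3

1's neighbors: 3, 5, and 7 (k = 3).
Possible neighbor pairs: C(3,2) = 3. Edges among them: 3–7 → e = 1.
Clustering(1) = 1/3.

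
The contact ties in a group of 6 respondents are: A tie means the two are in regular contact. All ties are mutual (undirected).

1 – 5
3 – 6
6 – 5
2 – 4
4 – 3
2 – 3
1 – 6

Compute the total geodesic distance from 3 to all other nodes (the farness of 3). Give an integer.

Distances from 3: 1:2, 2:1, 4:1, 5:2, 6:1.
Sum = 2 + 1 + 1 + 2 + 1 = 7.

7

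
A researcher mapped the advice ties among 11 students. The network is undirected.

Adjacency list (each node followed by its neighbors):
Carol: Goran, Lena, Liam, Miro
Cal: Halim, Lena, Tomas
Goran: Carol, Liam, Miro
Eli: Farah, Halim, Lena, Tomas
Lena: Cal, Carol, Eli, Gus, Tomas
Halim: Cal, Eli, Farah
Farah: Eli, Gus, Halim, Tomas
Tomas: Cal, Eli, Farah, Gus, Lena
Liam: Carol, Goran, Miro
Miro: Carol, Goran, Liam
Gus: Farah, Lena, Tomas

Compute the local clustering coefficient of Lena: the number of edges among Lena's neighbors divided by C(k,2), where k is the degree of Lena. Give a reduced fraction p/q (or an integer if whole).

Lena's neighbors: Cal, Carol, Eli, Gus, and Tomas (k = 5).
Possible neighbor pairs: C(5,2) = 10. Edges among them: Cal–Tomas, Eli–Tomas, Gus–Tomas → e = 3.
Clustering(Lena) = 3/10.

3/10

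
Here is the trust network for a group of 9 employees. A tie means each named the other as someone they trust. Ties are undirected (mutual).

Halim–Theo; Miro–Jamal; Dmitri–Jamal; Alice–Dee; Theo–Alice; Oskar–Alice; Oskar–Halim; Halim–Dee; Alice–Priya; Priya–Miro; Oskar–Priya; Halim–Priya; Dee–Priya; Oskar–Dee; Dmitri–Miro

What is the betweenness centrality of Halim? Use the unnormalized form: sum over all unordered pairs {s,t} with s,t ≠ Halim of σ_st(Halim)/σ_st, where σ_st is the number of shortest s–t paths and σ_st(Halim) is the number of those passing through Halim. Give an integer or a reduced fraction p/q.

Pairs whose geodesics pass through Halim — Miro–Theo: 1/2; Dmitri–Theo: 1/2; Jamal–Theo: 1/2; Theo–Dee: 1/2; Theo–Oskar: 1/2; Theo–Priya: 1/2.
All other pairs contribute 0.
Summing the contributions gives betweenness(Halim) = 3.

3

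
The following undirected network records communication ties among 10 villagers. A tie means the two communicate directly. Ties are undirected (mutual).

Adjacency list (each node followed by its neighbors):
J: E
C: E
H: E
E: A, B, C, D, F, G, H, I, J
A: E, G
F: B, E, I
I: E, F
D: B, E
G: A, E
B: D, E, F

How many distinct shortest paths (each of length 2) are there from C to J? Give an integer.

The shortest distance is 2, and the only length-2 path is C–E–J. So there is exactly 1 shortest path.

1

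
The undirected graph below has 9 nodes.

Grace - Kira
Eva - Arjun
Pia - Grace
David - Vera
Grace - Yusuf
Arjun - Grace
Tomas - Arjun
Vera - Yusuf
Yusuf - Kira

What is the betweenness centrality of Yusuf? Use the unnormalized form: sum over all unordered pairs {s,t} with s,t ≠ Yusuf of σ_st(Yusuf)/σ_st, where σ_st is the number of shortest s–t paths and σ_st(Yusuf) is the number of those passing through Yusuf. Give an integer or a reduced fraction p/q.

12

Pairs whose geodesics pass through Yusuf — Kira–David: 1; Kira–Vera: 1; Grace–David: 1; Grace–Vera: 1; Eva–David: 1; Eva–Vera: 1; Pia–David: 1; Pia–Vera: 1; Arjun–David: 1; Arjun–Vera: 1; David–Tomas: 1; Tomas–Vera: 1.
All other pairs contribute 0.
Summing the contributions gives betweenness(Yusuf) = 12.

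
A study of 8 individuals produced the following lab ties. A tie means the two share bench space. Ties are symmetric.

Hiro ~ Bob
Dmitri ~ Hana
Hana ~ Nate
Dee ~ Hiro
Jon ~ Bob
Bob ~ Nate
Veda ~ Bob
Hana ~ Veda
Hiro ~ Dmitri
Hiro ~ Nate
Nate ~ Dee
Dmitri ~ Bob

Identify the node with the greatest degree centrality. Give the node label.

Degrees — Bob:5, Dee:2, Dmitri:3, Hana:3, Hiro:4, Jon:1, Nate:4, Veda:2.
The maximum is 5, attained only by Bob.

Bob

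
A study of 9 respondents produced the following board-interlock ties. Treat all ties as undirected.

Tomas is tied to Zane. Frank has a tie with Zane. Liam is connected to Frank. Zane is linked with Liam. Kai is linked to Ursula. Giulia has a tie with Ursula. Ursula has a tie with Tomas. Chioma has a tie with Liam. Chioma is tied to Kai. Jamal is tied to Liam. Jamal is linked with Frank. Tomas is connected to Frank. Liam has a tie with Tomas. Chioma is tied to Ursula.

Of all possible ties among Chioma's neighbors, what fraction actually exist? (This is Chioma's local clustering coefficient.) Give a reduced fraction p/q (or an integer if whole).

1/3

Chioma's neighbors: Kai, Liam, and Ursula (k = 3).
Possible neighbor pairs: C(3,2) = 3. Edges among them: Kai–Ursula → e = 1.
Clustering(Chioma) = 1/3.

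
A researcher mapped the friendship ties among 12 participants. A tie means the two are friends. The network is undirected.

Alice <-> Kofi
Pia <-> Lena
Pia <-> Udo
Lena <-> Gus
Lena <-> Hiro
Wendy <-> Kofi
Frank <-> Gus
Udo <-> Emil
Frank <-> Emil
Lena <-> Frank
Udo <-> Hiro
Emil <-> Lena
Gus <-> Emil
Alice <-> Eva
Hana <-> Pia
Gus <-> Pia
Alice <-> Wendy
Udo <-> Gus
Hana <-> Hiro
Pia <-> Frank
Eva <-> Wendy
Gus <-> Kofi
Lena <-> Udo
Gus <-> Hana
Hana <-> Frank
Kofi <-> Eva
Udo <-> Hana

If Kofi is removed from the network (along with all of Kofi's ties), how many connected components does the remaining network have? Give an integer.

Without Kofi, the remaining ties split the others into: {Emil, Frank, Gus, Hana, Hiro, Lena, Pia, Udo}; {Alice, Eva, Wendy}.
That's 2 separate components.

2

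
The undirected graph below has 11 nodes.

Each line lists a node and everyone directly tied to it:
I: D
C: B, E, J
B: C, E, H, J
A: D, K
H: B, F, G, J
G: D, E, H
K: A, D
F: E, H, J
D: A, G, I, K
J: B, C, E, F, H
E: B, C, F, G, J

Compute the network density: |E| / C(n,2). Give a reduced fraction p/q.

There are 18 edges and 11 nodes, so the maximum possible is C(11,2) = 55.
Density = 18/55.

18/55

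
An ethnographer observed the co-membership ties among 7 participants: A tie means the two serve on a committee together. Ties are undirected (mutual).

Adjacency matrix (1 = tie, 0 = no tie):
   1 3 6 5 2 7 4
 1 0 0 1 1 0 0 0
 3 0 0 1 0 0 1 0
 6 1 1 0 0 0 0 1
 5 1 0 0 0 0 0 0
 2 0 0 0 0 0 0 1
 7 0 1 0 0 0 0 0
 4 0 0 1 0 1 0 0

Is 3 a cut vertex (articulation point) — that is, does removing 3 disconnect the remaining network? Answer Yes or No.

Removing 3 leaves {1, 2, 4, 5, and 6} with no path to {7}, so the network splits into 2 components. 3 is a cut vertex.

Yes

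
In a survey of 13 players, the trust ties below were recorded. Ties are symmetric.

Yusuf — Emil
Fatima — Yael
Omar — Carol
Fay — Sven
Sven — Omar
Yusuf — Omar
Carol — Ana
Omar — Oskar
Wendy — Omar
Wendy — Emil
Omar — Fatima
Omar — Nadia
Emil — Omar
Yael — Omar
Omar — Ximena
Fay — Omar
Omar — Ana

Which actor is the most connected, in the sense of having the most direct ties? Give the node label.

Degrees — Ana:2, Carol:2, Emil:3, Fatima:2, Fay:2, Nadia:1, Omar:12, Oskar:1, Sven:2, Wendy:2, Ximena:1, Yael:2, Yusuf:2.
The maximum is 12, attained only by Omar.

Omar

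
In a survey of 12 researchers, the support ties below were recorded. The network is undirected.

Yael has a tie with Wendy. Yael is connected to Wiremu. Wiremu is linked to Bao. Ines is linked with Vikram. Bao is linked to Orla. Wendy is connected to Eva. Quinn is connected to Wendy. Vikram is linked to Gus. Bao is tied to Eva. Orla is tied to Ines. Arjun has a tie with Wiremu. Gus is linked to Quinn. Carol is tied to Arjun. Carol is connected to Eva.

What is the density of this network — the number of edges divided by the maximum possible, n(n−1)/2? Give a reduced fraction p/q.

7/33

There are 14 edges and 12 nodes, so the maximum possible is C(12,2) = 66.
Density = 14/66 = 7/33.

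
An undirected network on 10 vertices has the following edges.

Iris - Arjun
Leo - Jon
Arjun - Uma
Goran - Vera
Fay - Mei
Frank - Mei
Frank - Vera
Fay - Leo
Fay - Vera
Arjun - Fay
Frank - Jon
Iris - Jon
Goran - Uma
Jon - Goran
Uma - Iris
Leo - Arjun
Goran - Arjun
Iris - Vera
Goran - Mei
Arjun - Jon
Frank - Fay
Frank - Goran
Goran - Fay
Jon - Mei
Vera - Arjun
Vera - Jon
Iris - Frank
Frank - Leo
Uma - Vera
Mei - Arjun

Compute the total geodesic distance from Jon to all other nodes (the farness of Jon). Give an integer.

11

Distances from Jon: Arjun:1, Fay:2, Frank:1, Goran:1, Iris:1, Leo:1, Mei:1, Uma:2, Vera:1.
Sum = 1 + 2 + 1 + 1 + 1 + 1 + 1 + 2 + 1 = 11.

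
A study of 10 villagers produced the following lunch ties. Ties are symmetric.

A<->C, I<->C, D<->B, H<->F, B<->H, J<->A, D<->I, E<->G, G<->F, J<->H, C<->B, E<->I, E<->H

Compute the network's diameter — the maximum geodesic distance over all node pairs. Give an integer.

Eccentricity of each node (its greatest distance to any other): A:4, B:3, C:3, D:3, E:3, F:3, G:4, H:2, I:3, J:3.
The maximum eccentricity is 4, realized for instance by the pair A–G via A – J – H – F – G. So the diameter is 4.

4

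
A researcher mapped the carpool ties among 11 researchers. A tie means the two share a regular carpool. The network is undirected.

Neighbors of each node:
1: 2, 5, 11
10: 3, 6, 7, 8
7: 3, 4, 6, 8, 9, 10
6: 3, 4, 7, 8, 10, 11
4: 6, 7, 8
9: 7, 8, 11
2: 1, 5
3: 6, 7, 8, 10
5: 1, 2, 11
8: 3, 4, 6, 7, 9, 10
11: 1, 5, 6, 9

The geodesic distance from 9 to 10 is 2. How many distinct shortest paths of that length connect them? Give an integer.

2

The shortest distance is 2. The length-2 paths are: 9–8–10; 9–7–10.
That gives 2 distinct shortest paths.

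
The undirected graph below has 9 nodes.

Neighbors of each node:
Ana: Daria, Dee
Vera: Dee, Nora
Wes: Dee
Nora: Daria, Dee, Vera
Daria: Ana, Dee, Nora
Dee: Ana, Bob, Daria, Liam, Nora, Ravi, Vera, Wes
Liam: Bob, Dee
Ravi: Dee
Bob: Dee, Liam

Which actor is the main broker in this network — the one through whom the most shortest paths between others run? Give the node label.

Unnormalized betweenness of each node: Ana:0, Bob:0, Daria:1/2, Dee:23, Liam:0, Nora:1/2, Ravi:0, Vera:0, Wes:0.
Dee has the largest value, 23, making it the main broker — the node through which the most shortest paths run.

Dee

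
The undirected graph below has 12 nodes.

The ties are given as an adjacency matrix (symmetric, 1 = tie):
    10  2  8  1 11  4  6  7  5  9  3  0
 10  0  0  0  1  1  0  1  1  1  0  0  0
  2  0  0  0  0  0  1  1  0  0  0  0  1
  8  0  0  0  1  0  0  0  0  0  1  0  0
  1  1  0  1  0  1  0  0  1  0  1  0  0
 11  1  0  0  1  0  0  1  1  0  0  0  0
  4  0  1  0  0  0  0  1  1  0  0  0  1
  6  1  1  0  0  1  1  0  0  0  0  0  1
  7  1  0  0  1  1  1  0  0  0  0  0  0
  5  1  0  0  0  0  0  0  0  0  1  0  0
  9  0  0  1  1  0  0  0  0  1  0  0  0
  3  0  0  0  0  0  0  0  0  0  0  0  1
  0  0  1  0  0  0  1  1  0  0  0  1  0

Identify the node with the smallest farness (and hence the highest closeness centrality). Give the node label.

Farness (sum of distances to all others) for each node — 0:24, 1:21, 2:25, 3:34, 4:21, 5:25, 6:19, 7:19, 8:29, 9:28, 10:18, 11:19.
The smallest farness is 18, for 10, so 10 has the highest closeness.

10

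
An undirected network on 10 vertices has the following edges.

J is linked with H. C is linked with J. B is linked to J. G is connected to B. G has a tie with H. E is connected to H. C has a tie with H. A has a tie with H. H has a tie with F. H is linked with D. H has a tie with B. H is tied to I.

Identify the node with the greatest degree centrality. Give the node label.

H

Degrees — A:1, B:3, C:2, D:1, E:1, F:1, G:2, H:9, I:1, J:3.
The maximum is 9, attained only by H.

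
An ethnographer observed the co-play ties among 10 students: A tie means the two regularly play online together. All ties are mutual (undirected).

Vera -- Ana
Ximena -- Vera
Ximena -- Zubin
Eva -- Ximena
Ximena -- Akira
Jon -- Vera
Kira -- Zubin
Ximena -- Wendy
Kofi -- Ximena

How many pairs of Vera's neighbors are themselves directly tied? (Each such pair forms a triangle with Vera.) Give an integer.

0

Vera's neighbors are Ana, Jon, and Ximena, but none of them are tied to each other, so no triangle contains Vera.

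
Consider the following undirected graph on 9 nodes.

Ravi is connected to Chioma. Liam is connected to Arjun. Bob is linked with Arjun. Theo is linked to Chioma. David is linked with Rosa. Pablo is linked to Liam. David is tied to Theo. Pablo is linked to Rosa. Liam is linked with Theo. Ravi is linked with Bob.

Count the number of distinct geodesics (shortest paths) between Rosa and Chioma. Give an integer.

The shortest distance is 3, and the only length-3 path is Rosa–David–Theo–Chioma. So there is exactly 1 shortest path.

1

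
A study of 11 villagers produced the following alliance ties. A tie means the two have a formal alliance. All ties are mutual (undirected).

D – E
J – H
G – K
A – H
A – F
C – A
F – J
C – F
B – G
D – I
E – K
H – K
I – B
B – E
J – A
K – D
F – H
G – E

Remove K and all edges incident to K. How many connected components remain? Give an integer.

2

Without K, the remaining ties split the others into: {A, C, F, H, J}; {B, D, E, G, I}.
That's 2 separate components.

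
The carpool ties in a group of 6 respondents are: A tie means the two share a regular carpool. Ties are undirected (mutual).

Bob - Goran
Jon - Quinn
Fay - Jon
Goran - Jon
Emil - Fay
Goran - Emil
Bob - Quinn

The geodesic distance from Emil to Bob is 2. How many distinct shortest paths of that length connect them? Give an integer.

1

The shortest distance is 2, and the only length-2 path is Emil–Goran–Bob. So there is exactly 1 shortest path.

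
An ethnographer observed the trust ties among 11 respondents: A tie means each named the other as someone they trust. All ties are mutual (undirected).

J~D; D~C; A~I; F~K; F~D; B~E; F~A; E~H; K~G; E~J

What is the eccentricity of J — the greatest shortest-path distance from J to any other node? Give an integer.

Distances from J: A:3, B:2, C:2, D:1, E:1, F:2, G:4, H:2, I:4, K:3.
The largest is 4 (to I and G), so the eccentricity of J is 4.

4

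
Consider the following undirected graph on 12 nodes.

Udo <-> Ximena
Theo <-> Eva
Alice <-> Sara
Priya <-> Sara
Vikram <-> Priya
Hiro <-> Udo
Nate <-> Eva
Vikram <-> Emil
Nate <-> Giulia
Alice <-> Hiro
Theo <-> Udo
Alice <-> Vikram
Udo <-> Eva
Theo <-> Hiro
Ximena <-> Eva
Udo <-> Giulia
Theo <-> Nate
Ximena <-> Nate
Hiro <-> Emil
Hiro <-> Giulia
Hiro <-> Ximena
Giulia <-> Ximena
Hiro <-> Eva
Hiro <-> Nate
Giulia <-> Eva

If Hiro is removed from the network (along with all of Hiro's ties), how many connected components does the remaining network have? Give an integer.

2

Without Hiro, the remaining ties split the others into: {Alice, Emil, Priya, Sara, Vikram}; {Eva, Giulia, Nate, Theo, Udo, Ximena}.
That's 2 separate components.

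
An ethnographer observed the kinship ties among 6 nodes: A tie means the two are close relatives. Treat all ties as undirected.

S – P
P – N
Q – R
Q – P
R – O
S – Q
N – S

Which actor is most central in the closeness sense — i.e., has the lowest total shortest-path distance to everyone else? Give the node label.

Farness (sum of distances to all others) for each node — N:11, O:13, P:8, Q:7, R:9, S:8.
The smallest farness is 7, for Q, so Q has the highest closeness.

Q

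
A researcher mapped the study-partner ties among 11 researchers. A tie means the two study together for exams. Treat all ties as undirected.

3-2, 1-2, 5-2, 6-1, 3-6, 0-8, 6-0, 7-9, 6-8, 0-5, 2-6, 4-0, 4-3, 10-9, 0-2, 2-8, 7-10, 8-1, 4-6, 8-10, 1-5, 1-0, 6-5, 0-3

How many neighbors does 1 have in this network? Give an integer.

5

1 is directly tied to 0, 2, 5, 6, and 8. That is 5 neighbors, so the degree of 1 is 5.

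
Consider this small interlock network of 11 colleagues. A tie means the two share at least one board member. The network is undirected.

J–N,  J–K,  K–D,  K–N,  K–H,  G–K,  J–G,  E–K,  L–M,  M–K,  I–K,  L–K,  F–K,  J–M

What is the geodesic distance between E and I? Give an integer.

One shortest route is E – K – I, which uses 2 edges, and E and I are not directly tied, so nothing shorter exists. So d(E,I) = 2.

2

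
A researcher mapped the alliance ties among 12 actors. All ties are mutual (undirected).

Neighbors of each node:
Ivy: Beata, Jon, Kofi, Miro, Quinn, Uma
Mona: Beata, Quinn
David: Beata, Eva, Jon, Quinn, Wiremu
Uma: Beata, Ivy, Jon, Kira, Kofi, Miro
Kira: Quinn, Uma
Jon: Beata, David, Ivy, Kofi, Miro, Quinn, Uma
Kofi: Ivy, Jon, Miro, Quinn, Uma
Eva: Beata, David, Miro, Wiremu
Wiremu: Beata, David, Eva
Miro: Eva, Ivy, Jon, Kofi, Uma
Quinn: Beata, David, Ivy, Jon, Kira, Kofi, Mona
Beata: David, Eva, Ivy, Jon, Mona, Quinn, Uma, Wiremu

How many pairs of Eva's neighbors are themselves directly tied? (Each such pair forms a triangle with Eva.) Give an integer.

Eva's neighbors: Beata, David, Miro, and Wiremu.
Neighbor pairs that are themselves tied: Eva–Beata–David; Eva–Beata–Wiremu; Eva–David–Wiremu. Each forms one triangle with Eva, for 3 in total.

3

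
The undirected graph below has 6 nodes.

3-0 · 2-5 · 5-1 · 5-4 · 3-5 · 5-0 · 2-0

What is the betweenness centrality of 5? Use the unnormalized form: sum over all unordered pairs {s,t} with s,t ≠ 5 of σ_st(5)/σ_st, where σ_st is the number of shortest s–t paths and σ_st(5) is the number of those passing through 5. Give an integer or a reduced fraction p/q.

Pairs whose geodesics pass through 5 — 2–3: 1/2; 2–4: 1; 2–1: 1; 3–4: 1; 3–1: 1; 0–4: 1; 0–1: 1; 4–1: 1.
All other pairs contribute 0.
Summing the contributions gives betweenness(5) = 15/2.

15/2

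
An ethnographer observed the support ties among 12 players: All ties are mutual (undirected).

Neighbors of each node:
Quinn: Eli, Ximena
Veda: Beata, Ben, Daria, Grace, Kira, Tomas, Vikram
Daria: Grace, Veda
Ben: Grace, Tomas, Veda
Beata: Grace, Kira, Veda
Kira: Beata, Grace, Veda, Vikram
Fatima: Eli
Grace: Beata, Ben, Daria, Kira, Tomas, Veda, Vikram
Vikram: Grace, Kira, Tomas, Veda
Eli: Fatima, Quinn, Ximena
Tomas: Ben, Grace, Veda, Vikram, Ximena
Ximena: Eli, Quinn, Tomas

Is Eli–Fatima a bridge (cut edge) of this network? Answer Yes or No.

Yes

Without the Eli–Fatima edge there is no alternate route between Eli and Fatima, so the network disconnects. It is a bridge.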